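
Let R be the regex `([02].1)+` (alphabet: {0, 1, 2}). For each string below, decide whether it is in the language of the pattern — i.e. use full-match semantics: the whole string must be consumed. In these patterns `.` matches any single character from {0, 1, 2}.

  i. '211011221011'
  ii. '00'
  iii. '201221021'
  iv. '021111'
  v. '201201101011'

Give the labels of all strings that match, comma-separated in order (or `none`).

i, iii

i. '211011221011' → match
ii. '00' → no match — must end with '1'
iii. '201221021' → match
iv. '021111' → no match
v. '201201101011' → no match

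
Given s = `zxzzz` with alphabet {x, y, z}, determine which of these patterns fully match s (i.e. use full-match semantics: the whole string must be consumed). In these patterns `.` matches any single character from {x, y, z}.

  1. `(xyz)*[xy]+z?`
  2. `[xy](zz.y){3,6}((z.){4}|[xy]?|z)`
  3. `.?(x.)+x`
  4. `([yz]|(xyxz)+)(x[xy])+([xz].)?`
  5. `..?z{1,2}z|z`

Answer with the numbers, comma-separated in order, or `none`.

5

1 → no match
2 → no match
3 → no match — must end with `x`
4 → no match
5 → match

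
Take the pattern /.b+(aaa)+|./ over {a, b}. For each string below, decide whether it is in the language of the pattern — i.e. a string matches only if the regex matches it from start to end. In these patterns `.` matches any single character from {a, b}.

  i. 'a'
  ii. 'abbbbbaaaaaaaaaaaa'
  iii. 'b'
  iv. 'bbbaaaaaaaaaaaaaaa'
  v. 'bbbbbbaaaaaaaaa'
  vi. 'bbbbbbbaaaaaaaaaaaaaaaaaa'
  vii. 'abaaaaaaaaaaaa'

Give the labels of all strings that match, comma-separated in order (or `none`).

i → match
ii → match
iii → match
iv → match
v → match
vi → match
vii → match

i, ii, iii, iv, v, vi, vii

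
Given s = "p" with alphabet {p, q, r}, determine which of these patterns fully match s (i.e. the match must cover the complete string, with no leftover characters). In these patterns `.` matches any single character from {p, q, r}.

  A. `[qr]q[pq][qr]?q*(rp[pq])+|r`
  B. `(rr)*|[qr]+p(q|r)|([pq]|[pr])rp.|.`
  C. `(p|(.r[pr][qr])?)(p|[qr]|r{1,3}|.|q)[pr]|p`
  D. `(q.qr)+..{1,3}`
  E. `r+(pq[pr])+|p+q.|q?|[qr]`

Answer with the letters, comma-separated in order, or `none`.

A → no match
B → match
C → match
D → no match — must start with "q"
E → no match

B, C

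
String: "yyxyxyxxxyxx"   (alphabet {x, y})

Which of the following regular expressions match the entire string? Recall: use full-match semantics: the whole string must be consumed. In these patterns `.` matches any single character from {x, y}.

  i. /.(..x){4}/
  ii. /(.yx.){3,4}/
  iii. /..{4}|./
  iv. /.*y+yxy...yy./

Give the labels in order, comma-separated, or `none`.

i → no match
ii → match
iii → no match
iv → no match

ii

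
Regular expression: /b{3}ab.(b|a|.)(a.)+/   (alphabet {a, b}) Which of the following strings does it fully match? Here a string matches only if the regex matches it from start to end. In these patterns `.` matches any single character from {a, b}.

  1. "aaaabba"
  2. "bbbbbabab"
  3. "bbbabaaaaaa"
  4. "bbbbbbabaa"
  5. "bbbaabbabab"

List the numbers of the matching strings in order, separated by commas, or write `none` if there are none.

3

1. "aaaabba" → no match — must start with "b"
2. "bbbbbabab" → no match
3. "bbbabaaaaaa" → match
4. "bbbbbbabaa" → no match
5. "bbbaabbabab" → no match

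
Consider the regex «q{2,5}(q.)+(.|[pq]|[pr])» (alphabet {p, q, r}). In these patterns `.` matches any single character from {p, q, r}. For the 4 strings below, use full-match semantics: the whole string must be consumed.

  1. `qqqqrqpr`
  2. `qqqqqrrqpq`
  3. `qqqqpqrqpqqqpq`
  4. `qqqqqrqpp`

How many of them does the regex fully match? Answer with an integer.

3

1 → match
2 → no match
3 → match
4 → match
Total matched: 3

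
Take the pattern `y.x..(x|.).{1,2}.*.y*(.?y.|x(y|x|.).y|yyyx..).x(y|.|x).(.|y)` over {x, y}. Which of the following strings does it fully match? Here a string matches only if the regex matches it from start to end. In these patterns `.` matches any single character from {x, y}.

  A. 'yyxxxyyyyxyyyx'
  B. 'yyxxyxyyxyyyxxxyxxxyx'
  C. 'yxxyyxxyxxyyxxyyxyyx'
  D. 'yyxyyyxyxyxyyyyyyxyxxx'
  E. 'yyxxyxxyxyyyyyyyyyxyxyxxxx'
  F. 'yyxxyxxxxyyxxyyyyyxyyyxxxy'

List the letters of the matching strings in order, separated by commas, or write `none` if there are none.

B, E, F

A → no match
B → match
C → no match
D → no match
E → match
F → match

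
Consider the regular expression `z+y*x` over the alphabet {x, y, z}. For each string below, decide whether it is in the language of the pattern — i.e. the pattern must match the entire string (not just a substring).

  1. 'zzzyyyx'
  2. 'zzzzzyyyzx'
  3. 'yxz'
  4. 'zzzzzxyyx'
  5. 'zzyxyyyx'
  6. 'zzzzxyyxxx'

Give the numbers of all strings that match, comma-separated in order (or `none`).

1 → match
2 → no match
3 → no match — must start with 'z'
4 → no match
5 → no match
6 → no match

1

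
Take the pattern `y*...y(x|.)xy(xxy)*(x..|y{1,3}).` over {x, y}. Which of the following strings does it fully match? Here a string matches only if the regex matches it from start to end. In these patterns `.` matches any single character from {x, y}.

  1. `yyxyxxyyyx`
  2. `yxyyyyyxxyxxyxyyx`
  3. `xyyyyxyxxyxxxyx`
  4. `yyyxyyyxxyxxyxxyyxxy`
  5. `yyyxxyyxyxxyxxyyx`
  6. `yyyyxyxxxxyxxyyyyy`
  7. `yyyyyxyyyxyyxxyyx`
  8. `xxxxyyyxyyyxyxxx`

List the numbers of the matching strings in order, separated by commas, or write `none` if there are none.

1. `yyxyxxyyyx` → match
2 → no match
3 → no match
4 → no match
5 → match
6 → no match
7 → no match
8 → no match

1, 5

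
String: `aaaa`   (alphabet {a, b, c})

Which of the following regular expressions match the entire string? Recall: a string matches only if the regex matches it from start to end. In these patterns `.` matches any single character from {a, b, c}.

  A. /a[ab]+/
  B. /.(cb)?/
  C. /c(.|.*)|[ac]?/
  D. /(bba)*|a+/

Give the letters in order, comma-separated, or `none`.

A, D

A → match
B → no match
C → no match
D → match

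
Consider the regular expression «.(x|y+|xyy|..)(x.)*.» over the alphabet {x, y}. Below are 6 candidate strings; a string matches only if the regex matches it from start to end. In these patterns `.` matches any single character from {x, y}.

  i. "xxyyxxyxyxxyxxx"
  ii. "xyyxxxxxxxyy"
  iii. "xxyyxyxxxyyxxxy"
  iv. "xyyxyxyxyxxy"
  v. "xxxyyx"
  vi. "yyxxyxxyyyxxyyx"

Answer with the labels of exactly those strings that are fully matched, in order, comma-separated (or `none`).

i → no match
ii → match
iii → no match
iv → match
v → no match
vi → no match

ii, iv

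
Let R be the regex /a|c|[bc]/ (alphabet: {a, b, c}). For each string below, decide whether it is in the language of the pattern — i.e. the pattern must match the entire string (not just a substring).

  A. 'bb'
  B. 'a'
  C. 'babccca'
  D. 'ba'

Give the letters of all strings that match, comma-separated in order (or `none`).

A. 'bb' → no match
B. 'a' → match
C. 'babccca' → no match
D. 'ba' → no match

B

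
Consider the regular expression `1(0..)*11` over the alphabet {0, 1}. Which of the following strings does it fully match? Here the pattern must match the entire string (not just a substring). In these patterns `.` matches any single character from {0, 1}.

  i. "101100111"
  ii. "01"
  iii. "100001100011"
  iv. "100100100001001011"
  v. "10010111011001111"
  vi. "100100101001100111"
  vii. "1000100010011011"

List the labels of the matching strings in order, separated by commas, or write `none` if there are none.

i → match
ii → no match — must start with "1"
iii → match
iv → match
v → no match
vi → match
vii → no match

i, iii, iv, vi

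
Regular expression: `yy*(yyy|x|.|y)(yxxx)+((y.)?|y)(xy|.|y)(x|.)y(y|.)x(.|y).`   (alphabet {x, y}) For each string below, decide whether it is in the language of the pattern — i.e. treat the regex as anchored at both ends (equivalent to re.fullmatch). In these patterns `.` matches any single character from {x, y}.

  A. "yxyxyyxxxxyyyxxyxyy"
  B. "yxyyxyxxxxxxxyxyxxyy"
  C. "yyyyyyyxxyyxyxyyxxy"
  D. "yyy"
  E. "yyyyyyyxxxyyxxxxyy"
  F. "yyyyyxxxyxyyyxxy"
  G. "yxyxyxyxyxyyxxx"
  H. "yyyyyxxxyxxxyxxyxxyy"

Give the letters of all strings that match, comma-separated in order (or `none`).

F, H

A → no match
B → no match
C → no match
D. "yyy" → no match
E → no match
F → match
G → no match
H → match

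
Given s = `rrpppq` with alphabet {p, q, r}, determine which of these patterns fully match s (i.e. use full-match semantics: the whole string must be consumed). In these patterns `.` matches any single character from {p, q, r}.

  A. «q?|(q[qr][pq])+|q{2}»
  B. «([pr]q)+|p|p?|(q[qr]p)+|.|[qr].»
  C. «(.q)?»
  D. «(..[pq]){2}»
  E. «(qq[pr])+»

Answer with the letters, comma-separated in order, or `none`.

A → no match
B → no match
C → no match
D → match
E → no match — must start with `qq`

D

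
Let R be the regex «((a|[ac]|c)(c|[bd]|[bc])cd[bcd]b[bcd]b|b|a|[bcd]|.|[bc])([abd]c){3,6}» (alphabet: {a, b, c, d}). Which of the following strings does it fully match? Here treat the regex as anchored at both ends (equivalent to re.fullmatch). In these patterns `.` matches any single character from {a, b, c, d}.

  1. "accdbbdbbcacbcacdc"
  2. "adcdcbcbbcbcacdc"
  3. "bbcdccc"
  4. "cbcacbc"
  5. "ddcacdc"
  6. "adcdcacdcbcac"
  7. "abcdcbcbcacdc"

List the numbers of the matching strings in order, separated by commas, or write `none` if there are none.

1, 2, 4, 5, 6, 7

1 → match
2 → match
3 → no match
4 → match
5 → match
6 → match
7 → match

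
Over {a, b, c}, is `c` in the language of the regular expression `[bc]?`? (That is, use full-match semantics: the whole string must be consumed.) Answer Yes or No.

Yes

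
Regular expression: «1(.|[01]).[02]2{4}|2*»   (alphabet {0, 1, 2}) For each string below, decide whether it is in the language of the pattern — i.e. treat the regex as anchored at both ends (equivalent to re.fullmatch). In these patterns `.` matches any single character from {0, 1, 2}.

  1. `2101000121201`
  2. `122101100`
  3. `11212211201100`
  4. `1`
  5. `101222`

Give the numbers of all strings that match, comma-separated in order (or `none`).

none

1 → no match
2 → no match
3 → no match
4 → no match
5 → no match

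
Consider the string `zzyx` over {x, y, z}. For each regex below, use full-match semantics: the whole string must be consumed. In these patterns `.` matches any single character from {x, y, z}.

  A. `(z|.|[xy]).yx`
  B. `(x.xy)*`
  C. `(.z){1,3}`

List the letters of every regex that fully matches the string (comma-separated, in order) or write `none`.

A → match
B → no match
C → no match — must end with `z`

A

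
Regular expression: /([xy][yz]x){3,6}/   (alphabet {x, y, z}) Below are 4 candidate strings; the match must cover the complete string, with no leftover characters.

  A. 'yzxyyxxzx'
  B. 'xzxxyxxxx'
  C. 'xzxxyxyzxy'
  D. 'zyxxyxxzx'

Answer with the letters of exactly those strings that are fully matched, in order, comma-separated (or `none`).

A

A → match
B → no match
C → no match — must end with 'x'
D → no match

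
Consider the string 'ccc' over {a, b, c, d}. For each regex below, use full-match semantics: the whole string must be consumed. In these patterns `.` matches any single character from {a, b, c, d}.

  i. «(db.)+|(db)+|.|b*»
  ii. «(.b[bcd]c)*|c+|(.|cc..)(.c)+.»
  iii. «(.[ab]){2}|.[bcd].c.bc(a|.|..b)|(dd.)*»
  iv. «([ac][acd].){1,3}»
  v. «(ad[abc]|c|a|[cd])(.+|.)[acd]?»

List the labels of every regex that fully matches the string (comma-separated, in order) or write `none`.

ii, iv, v

i → no match
ii → match
iii → no match
iv → match
v → match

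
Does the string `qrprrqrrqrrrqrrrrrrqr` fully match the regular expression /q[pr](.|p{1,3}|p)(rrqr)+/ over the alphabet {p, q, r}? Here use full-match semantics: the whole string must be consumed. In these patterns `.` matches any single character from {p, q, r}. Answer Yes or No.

No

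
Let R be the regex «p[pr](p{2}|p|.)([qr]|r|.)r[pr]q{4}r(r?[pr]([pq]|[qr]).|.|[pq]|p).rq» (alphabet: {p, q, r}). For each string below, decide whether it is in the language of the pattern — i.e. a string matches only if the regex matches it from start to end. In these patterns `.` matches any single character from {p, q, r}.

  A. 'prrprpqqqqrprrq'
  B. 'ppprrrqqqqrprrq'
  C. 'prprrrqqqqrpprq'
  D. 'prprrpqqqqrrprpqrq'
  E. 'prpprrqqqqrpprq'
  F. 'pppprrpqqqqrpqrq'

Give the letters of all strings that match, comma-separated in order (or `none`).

A → match
B → match
C → match
D → match
E → match
F → match

A, B, C, D, E, F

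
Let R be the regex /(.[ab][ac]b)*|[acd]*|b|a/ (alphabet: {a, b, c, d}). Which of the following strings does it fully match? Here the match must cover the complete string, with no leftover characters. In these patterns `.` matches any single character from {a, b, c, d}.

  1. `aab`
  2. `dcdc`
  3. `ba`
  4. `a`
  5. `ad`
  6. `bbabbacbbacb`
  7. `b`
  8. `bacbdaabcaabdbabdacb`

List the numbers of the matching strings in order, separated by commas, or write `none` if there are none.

1 → no match
2 → match
3 → no match
4 → match
5 → match
6 → match
7 → match
8 → match

2, 4, 5, 6, 7, 8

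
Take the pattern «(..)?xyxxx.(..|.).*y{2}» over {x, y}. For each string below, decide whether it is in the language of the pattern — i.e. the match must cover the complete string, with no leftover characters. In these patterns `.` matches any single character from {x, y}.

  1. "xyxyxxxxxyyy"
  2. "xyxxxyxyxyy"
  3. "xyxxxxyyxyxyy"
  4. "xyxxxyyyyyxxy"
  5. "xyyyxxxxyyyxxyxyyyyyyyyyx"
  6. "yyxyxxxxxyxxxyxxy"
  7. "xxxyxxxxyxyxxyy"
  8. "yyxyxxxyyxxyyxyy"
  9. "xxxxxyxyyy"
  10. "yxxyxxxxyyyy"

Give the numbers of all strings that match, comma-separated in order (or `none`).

1. "xyxyxxxxxyyy" → match
2. "xyxxxyxyxyy" → match
3 → match
4 → no match
5 → no match — must end with "y"
6 → no match
7 → match
8 → match
9. "xxxxxyxyyy" → no match
10. "yxxyxxxxyyyy" → match

1, 2, 3, 7, 8, 10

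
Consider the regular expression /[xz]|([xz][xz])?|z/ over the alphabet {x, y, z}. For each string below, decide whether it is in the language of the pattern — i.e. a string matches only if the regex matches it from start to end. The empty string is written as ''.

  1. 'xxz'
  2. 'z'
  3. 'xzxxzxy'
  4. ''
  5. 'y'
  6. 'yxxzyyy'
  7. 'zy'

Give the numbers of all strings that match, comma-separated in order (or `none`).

1 → no match
2 → match
3 → no match
4 → match
5 → no match
6 → no match
7 → no match

2, 4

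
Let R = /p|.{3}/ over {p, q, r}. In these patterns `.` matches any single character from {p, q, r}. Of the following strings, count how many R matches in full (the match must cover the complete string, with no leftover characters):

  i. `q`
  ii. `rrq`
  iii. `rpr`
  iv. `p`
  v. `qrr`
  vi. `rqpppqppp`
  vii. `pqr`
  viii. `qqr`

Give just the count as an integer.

i → no match
ii → match
iii → match
iv → match
v → match
vi → no match
vii → match
viii → match
Total matched: 6

6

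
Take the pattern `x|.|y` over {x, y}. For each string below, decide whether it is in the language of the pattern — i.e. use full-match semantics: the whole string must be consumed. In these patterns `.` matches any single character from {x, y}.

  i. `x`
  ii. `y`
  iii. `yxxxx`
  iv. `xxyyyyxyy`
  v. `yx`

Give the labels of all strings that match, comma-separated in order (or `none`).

i → match
ii → match
iii → no match
iv → no match
v → no match

i, ii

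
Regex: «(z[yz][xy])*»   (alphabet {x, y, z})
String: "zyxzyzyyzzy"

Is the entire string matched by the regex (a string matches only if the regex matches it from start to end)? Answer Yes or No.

No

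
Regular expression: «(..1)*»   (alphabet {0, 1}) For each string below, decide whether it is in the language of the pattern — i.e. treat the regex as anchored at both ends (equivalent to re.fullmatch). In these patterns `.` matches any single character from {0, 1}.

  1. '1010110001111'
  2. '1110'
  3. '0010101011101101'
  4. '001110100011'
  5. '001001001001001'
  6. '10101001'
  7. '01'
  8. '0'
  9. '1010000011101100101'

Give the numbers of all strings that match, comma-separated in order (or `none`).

5

1 → no match
2 → no match
3 → no match
4 → no match
5 → match
6 → no match
7 → no match
8 → no match
9 → no match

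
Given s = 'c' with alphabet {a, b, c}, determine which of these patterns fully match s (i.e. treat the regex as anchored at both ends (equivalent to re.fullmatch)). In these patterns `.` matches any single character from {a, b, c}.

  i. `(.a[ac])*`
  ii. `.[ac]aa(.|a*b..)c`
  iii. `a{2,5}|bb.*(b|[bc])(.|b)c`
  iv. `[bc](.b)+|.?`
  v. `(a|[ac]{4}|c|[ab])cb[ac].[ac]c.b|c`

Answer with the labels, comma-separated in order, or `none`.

i → no match
ii → no match
iii → no match
iv → match
v → match

iv, v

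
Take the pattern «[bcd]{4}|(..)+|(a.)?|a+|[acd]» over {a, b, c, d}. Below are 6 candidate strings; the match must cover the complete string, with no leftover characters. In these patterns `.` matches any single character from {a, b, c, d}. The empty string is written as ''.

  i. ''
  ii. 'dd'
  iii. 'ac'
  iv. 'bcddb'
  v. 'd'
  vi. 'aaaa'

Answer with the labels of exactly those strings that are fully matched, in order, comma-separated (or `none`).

i → match
ii → match
iii → match
iv → no match
v → match
vi → match

i, ii, iii, v, vi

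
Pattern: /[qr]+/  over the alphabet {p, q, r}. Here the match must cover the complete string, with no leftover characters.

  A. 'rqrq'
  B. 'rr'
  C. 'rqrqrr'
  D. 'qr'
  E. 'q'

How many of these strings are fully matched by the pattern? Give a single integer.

5

A → match
B → match
C → match
D → match
E → match
Total matched: 5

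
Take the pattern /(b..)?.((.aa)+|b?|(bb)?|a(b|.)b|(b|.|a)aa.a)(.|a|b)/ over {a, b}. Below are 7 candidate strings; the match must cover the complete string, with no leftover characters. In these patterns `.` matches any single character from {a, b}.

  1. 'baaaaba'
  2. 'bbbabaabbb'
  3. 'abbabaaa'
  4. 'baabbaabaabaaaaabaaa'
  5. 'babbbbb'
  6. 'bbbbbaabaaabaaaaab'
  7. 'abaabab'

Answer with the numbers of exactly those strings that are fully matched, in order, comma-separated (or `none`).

4, 5, 7

1. 'baaaaba' → no match
2. 'bbbabaabbb' → no match
3. 'abbabaaa' → no match
4 → match
5. 'babbbbb' → match
6 → no match
7. 'abaabab' → match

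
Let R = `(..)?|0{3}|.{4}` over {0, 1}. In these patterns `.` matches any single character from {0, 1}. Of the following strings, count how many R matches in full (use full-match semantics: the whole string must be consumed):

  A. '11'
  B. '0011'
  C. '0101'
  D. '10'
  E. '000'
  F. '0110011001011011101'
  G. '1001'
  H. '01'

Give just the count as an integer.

7

A. '11' → match
B. '0011' → match
C. '0101' → match
D. '10' → match
E. '000' → match
F → no match
G. '1001' → match
H. '01' → match
Total matched: 7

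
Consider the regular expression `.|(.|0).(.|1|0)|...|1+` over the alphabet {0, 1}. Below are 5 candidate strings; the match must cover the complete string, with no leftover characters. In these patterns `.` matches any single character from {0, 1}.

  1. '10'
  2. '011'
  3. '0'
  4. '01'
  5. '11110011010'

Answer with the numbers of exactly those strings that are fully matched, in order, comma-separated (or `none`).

2, 3

1 → no match
2 → match
3 → match
4 → no match
5 → no match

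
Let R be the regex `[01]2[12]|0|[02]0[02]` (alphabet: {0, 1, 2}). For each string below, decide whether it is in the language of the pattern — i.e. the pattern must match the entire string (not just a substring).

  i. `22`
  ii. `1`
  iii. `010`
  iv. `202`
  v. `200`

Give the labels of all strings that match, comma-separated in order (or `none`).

iv, v

i → no match
ii → no match
iii → no match
iv → match
v → match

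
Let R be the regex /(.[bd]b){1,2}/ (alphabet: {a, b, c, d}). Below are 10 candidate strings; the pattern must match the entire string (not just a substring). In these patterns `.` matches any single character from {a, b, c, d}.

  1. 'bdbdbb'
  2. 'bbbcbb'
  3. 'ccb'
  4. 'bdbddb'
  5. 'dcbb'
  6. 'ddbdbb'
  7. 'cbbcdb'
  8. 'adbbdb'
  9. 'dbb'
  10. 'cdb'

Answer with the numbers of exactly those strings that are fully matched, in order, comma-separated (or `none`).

1 → match
2 → match
3 → no match
4 → match
5 → no match
6 → match
7 → match
8 → match
9 → match
10 → match

1, 2, 4, 6, 7, 8, 9, 10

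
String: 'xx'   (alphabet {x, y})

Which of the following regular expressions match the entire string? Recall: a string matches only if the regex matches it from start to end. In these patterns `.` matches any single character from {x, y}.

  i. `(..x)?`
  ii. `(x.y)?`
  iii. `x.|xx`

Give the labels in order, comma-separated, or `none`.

iii

i → no match
ii → no match
iii → match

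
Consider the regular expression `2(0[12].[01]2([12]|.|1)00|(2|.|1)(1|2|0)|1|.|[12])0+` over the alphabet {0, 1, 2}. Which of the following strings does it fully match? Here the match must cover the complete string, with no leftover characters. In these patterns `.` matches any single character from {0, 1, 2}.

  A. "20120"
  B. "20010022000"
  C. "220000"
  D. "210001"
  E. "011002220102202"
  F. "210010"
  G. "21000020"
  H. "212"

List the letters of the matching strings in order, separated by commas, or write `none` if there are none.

A. "20120" → no match
B. "20010022000" → no match
C. "220000" → match
D. "210001" → no match — must end with "0"
E → no match — must start with "2"
F. "210010" → no match
G. "21000020" → no match
H. "212" → no match — must end with "0"

C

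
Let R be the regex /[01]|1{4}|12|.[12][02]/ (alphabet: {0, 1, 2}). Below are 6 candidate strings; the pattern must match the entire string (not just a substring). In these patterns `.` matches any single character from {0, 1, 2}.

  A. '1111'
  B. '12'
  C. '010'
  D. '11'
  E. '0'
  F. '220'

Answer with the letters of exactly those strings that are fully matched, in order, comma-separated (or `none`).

A, B, C, E, F

A. '1111' → match
B. '12' → match
C. '010' → match
D. '11' → no match
E. '0' → match
F. '220' → match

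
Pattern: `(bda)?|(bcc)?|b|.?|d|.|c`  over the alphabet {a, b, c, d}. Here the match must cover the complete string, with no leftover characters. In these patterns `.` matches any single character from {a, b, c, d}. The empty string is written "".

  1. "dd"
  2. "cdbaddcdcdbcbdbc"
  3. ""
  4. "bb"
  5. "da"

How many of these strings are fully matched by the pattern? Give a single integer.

1 → no match
2 → no match
3 → match
4 → no match
5 → no match
Total matched: 1

1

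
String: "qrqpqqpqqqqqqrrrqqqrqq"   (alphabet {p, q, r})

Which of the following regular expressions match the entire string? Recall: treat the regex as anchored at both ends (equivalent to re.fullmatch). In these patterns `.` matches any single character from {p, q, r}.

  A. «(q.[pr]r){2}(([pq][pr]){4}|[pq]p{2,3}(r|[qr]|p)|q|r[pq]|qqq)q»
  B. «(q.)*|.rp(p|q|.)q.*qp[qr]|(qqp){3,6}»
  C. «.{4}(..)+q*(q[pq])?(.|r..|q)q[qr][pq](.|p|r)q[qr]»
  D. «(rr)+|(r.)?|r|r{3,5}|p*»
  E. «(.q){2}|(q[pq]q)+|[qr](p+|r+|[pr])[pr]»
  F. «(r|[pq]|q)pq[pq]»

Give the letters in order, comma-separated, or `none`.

A → no match
B → no match
C → match
D → no match
E → no match
F → no match

C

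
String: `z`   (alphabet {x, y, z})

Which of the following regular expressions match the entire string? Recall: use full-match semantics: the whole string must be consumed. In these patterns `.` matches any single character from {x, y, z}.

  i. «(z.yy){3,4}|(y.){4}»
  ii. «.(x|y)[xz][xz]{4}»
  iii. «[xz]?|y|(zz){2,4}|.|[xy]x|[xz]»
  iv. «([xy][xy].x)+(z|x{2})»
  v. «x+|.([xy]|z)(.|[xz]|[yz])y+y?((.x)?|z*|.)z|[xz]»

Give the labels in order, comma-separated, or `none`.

iii, v

i → no match
ii → no match
iii → match
iv → no match
v → match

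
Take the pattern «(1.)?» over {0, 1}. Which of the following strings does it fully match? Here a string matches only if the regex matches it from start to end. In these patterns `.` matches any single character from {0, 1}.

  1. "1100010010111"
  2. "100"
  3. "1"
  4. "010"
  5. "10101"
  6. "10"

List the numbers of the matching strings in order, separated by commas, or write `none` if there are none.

6

1 → no match
2 → no match
3 → no match
4 → no match
5 → no match
6 → match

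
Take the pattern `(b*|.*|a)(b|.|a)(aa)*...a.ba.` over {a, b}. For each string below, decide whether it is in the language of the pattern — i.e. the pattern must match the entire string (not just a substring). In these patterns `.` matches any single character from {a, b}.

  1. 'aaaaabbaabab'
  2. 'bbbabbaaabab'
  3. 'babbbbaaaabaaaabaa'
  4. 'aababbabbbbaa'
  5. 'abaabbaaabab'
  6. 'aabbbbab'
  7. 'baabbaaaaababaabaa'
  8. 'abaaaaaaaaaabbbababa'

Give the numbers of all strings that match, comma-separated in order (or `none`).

1, 2, 3, 5, 7

1 → match
2 → match
3 → match
4 → no match
5 → match
6 → no match
7 → match
8 → no match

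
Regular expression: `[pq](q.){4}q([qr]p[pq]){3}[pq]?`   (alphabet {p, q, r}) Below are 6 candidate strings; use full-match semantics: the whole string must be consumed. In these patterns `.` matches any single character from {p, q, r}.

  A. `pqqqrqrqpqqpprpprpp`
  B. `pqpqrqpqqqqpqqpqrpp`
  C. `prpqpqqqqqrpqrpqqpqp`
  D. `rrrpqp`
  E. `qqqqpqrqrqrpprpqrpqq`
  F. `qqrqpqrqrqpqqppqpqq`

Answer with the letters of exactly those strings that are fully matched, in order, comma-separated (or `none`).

A, B, E

A → match
B → match
C → no match
D → no match
E → match
F → no match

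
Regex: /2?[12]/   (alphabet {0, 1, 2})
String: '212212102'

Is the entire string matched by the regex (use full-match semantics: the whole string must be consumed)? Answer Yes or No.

No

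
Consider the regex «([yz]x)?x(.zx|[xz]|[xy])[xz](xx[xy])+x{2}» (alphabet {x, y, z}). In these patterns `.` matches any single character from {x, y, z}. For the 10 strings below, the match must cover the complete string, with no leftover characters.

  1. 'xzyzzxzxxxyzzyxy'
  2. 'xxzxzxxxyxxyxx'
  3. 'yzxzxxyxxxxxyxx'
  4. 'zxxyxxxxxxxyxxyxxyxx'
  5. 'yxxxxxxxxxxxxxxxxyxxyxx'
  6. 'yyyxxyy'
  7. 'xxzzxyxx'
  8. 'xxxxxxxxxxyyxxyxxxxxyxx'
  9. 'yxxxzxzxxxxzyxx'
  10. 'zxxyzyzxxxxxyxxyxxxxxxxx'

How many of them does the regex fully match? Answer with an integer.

0

1 → no match — must end with 'x'
2 → no match
3 → no match
4 → no match
5 → no match
6 → no match — must end with 'x'
7 → no match
8 → no match
9 → no match
10 → no match
Total matched: 0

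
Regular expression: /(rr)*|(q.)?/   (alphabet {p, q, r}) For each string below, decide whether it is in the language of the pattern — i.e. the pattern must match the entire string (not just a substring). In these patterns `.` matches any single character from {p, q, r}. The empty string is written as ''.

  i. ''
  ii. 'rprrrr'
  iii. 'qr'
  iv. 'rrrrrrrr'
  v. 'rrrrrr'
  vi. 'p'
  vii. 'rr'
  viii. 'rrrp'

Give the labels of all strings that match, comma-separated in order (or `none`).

i, iii, iv, v, vii

i → match
ii → no match
iii → match
iv → match
v → match
vi → no match
vii → match
viii → no match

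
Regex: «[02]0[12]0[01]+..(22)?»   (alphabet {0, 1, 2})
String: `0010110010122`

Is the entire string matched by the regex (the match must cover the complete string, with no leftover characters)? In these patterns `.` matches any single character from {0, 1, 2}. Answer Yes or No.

Yes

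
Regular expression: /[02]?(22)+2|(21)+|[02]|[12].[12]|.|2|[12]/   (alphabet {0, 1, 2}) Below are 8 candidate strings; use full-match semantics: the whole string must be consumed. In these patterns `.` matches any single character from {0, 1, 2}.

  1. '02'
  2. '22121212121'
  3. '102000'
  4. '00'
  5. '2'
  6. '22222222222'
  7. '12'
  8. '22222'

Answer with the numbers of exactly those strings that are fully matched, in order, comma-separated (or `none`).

5, 6, 8

1 → no match
2 → no match
3 → no match
4 → no match
5 → match
6 → match
7 → no match
8 → match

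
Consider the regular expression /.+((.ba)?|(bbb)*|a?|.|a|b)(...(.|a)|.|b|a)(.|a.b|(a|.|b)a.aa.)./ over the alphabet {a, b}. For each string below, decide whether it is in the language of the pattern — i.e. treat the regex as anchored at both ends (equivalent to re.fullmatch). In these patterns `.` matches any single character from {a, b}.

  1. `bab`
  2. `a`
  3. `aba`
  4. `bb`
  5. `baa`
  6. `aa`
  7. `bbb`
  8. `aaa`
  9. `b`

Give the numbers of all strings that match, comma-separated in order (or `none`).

none

1 → no match
2 → no match
3 → no match
4 → no match
5 → no match
6 → no match
7 → no match
8 → no match
9 → no match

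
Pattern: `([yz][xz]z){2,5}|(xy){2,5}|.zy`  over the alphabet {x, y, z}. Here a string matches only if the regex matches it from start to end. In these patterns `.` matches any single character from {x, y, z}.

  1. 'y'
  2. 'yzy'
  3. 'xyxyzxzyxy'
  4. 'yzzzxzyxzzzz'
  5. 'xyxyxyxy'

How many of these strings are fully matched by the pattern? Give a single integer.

1 → no match
2 → match
3 → no match
4 → match
5 → match
Total matched: 3

3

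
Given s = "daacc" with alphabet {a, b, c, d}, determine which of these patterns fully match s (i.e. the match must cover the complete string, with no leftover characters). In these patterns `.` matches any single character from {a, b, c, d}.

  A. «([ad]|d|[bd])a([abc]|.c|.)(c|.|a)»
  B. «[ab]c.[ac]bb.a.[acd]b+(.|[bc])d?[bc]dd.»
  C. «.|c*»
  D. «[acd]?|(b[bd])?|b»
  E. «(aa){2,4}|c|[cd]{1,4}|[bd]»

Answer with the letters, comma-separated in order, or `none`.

A

A → match
B → no match
C → no match
D → no match
E → no match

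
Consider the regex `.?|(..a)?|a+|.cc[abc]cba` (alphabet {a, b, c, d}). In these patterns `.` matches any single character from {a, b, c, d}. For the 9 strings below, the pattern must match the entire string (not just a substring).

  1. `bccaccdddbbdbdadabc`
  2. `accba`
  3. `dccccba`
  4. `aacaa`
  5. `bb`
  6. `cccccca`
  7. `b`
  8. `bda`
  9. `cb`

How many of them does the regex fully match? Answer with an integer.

1 → no match
2 → no match
3 → match
4 → no match
5 → no match
6 → no match
7 → match
8 → match
9 → no match
Total matched: 3

3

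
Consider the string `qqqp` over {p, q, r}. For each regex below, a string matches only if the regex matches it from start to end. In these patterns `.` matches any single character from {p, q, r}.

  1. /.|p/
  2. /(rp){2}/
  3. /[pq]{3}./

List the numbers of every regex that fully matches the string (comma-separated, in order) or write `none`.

1 → no match
2 → no match — must start with `rp`
3 → match

3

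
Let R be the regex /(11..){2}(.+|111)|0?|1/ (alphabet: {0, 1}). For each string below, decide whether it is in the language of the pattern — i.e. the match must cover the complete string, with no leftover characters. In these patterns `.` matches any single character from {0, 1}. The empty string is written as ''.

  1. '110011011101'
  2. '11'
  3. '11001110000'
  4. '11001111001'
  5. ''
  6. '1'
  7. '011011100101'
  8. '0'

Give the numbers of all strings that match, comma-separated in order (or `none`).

1, 3, 4, 5, 6, 8

1 → match
2 → no match
3 → match
4 → match
5 → match
6 → match
7 → no match
8 → match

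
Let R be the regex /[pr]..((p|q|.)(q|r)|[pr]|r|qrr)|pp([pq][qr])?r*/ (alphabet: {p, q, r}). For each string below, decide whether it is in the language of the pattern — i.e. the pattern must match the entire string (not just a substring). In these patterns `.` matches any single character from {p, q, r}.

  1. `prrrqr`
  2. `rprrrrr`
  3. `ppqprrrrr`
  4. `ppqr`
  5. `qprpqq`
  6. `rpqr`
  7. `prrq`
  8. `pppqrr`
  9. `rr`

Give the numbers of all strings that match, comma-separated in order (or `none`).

1. `prrrqr` → no match
2. `rprrrrr` → no match
3. `ppqprrrrr` → no match
4. `ppqr` → match
5. `qprpqq` → no match
6. `rpqr` → match
7. `prrq` → no match
8. `pppqrr` → match
9. `rr` → no match

4, 6, 8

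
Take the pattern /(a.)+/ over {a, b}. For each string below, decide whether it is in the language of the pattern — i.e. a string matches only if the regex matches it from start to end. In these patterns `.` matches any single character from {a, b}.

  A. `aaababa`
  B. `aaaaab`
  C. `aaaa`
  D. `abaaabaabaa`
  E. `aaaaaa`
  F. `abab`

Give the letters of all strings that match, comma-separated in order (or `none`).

B, C, E, F

A → no match
B → match
C → match
D → no match
E → match
F → match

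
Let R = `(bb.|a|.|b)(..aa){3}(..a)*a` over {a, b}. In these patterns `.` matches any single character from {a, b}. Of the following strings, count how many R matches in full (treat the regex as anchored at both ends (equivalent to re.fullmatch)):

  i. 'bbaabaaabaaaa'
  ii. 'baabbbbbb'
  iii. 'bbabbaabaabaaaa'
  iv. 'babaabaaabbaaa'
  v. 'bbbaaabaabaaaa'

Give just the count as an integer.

i → no match
ii → no match — must end with 'a'
iii → no match
iv → match
v → match
Total matched: 2

2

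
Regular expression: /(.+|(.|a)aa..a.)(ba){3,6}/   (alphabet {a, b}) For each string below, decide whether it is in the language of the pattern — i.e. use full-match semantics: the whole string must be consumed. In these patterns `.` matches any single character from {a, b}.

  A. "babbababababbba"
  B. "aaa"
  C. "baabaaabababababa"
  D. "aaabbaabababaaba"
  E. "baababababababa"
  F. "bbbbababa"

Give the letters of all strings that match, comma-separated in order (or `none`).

A → no match
B → no match — must end with "ba"
C → match
D → no match
E → match
F → match

C, E, F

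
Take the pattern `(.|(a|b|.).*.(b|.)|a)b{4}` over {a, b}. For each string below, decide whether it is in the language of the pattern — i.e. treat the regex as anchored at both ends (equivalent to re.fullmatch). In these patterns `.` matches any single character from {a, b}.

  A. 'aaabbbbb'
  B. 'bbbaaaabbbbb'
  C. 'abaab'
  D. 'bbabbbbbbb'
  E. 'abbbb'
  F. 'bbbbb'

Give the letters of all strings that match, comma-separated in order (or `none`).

A, B, D, E, F

A → match
B → match
C → no match
D → match
E → match
F → match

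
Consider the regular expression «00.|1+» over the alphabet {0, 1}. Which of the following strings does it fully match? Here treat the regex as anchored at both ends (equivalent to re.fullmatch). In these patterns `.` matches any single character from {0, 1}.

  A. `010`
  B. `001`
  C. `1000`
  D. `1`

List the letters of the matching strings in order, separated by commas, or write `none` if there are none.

B, D

A → no match
B → match
C → no match
D → match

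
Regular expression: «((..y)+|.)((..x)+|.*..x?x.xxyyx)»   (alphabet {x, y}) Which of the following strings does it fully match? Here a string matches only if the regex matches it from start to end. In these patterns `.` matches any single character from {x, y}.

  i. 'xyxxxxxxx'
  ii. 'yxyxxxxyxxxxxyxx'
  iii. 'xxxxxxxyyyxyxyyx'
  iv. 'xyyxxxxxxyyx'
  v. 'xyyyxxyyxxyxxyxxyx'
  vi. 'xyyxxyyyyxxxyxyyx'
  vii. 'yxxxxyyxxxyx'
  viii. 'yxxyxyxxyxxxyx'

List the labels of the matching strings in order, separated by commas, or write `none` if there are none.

i → no match
ii → match
iii → no match
iv → match
v → match
vi → no match
vii → no match
viii → no match

ii, iv, v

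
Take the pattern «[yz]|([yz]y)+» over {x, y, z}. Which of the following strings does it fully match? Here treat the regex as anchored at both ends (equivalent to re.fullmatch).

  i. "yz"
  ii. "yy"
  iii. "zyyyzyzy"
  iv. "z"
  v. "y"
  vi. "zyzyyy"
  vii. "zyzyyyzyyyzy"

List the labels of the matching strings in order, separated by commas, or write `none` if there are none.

ii, iii, iv, v, vi, vii

i → no match
ii → match
iii → match
iv → match
v → match
vi → match
vii → match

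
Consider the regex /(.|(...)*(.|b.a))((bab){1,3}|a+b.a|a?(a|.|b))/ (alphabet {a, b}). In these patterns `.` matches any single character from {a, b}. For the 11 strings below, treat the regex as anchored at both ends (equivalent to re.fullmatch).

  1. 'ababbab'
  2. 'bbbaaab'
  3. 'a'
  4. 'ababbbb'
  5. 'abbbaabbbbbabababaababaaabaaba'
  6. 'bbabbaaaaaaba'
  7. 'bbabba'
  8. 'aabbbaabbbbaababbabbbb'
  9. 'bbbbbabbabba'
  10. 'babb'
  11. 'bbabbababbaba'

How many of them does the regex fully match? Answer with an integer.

1

1 → match
2 → no match
3 → no match
4 → no match
5 → no match
6 → no match
7 → no match
8 → no match
9 → no match
10 → no match
11 → no match
Total matched: 1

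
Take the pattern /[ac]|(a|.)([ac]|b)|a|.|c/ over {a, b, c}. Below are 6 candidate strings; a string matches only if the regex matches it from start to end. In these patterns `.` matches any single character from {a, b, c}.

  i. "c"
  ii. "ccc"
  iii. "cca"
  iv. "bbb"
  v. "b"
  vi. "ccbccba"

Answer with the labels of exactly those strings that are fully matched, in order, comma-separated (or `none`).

i. "c" → match
ii. "ccc" → no match
iii. "cca" → no match
iv. "bbb" → no match
v. "b" → match
vi. "ccbccba" → no match

i, v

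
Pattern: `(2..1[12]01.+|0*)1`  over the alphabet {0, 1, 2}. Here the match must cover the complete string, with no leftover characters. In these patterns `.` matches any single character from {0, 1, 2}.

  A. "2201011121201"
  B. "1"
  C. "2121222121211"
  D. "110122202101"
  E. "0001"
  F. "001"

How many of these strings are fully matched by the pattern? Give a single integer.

3

A → no match
B. "1" → match
C → no match
D. "110122202101" → no match
E. "0001" → match
F. "001" → match
Total matched: 3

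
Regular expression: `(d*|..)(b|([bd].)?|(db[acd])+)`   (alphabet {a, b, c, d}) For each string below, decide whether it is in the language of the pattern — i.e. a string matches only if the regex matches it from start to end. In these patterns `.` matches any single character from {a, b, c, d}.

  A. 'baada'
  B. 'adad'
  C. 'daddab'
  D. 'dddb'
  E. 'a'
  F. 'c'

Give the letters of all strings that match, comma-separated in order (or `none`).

A → no match
B → no match
C → no match
D → match
E → no match
F → no match

D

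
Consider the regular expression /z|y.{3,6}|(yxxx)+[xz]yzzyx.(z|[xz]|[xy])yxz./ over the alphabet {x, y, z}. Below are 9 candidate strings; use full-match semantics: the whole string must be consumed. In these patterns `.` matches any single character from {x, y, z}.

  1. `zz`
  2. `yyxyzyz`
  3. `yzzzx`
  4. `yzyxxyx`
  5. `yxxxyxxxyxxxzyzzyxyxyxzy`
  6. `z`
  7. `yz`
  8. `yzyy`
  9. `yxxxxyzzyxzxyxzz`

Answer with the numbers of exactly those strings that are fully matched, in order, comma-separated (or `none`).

1 → no match
2 → match
3 → match
4 → match
5 → match
6 → match
7 → no match
8 → match
9 → match

2, 3, 4, 5, 6, 8, 9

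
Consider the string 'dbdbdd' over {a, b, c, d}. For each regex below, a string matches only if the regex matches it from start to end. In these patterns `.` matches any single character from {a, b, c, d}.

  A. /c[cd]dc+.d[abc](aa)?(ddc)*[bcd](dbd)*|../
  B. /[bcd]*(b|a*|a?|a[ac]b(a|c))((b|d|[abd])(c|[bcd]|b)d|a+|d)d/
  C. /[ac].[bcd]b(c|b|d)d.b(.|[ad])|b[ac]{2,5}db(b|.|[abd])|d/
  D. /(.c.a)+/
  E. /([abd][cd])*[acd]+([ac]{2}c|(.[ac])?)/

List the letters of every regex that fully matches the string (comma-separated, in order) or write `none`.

A → no match
B → match
C → no match
D → no match — must end with 'a'
E → no match

B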